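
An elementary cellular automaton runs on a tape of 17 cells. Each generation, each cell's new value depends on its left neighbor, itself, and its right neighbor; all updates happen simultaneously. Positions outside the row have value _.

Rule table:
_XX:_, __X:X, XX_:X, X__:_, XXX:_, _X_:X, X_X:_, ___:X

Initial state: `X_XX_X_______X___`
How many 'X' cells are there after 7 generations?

generation 1: X__X_X_XXXXXXX_XX
generation 2: X_XX_X_______X__X
generation 3: X__X_X_XXXXXXX_XX  (repeats generation 1; period 2)
generation 7: X__X_X_XXXXXXX_XX
count of X: 12

12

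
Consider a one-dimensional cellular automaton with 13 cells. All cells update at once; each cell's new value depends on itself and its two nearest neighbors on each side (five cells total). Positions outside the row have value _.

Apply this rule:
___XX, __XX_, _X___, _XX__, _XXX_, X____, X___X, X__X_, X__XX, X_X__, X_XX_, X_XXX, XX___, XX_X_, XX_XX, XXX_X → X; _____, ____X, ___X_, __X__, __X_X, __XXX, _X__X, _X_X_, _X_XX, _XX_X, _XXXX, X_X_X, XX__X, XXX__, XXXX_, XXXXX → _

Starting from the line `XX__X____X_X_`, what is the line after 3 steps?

step 1: XX_X_XX____XX
step 2: X_X__XXXX_XXX
step 3: __X_X___XXXX_

__X_X___XXXX_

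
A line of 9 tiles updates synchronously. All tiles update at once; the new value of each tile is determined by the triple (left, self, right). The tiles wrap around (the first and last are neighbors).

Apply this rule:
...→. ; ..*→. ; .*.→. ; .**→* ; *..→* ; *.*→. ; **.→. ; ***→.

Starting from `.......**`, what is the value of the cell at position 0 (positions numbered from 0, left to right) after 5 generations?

.

*......*.
.*.......
..*......
...*.....
....*....
position 0 holds .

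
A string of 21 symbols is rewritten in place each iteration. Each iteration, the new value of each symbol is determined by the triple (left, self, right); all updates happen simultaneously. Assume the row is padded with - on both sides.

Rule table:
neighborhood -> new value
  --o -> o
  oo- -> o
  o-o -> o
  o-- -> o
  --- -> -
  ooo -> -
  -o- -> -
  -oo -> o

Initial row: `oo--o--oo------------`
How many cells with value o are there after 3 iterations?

iteration 1: oooo-ooooo-----------
iteration 2: o--ooo---oo----------
iteration 3: -ooo-oo-oooo---------
count of o: 9

9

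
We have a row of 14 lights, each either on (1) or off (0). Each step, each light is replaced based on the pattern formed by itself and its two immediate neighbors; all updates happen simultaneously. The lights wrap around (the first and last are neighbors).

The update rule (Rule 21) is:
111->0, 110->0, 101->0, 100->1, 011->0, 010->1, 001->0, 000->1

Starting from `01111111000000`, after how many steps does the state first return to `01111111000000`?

28

00000000111111
11111110000000
00000001111110
11111100000001
00000011111100
11111000000011
00000111111000
11110000000111
00001111110000
11100000001111
00011111100000
11000000011111
00111111000000
10000000111111
01111110000000
00000001111111
11111100000000
00000011111110
11111000000001
00000111111100
11110000000011
00001111111000
11100000000111
00011111110000
11000000001111
00111111100000
10000000011111
01111111000000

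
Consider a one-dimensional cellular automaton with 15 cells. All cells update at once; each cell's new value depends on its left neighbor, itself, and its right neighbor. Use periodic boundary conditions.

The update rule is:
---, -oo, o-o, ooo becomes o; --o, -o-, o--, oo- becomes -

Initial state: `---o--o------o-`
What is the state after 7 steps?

o--ooo-----oooo

oo------oooo---
o--oooo-ooo--o-
---ooo-ooo----o
-o-oo-ooo--oo--
--oo-ooo---o--o
--o-ooo--o-----
o--ooo-----oooo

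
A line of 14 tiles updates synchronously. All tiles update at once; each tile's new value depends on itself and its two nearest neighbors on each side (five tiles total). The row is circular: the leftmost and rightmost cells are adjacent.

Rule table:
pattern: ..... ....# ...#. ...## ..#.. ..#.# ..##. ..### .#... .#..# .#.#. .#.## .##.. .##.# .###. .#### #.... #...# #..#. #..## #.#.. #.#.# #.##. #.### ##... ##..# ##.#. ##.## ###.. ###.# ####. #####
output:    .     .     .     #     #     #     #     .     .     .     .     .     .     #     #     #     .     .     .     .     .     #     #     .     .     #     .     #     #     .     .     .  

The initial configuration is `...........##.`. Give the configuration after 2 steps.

..........##..
.........##...

.........##...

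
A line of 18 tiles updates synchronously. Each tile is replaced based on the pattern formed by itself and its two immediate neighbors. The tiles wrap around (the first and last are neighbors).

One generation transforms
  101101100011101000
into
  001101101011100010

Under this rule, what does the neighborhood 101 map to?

At position 1 the neighborhood is 101; the next row has 0 there.

0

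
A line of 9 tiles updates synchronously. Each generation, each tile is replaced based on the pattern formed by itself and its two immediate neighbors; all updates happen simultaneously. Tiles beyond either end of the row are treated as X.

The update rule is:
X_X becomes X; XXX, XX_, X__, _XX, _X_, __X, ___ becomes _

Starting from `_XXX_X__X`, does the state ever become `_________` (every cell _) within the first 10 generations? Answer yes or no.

X___X____
_________
all cells are _ at generation 2

yes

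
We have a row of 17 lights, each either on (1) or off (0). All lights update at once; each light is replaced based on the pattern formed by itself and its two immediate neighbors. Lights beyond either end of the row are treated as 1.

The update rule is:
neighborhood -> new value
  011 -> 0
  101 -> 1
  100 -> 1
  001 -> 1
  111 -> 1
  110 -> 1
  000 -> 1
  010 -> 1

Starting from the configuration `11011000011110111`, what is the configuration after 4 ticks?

tick 1: 11101111101111011
tick 2: 11110111110111101
tick 3: 11111011111011110
tick 4: 11111101111101111

11111101111101111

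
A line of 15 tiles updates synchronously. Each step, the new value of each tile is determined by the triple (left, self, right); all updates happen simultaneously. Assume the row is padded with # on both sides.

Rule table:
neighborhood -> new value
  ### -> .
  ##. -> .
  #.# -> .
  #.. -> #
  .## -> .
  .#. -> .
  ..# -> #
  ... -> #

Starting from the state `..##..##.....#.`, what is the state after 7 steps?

##..##..#####..

##..##..#####..
..##..##.....##
##..##..#####..  (repeats step 1; period 2)
step 7: ##..##..#####..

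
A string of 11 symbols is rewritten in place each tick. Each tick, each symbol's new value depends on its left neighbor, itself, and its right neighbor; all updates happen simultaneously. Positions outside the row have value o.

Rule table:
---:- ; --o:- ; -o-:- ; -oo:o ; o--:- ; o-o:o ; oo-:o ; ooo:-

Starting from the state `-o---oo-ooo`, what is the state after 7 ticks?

o----------

tick 1: o----oooo--
tick 2: o----o--o--
tick 3: o----------
tick 4: o----------  (fixed point — unchanged through tick 7)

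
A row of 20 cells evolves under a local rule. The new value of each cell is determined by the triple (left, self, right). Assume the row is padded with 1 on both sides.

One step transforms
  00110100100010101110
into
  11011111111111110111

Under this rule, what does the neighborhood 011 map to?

0

At position 2 the neighborhood is 011; the next row has 0 there.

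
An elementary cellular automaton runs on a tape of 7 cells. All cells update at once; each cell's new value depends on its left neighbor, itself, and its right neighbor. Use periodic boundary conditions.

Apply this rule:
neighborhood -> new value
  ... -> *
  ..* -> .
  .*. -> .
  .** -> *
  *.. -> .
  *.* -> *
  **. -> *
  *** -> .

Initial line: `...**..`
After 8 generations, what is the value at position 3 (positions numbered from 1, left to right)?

**.**.*
.******
**....*
.*.**.*
*.****.
.**..**
***..**
..*..*.
position 3 holds *

*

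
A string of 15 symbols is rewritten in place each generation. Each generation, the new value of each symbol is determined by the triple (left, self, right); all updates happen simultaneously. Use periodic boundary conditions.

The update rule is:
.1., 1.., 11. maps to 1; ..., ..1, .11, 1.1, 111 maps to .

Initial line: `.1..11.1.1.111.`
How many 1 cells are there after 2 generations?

7

.11..1.1.1...11
..11.1.1.11...1
count of 1: 7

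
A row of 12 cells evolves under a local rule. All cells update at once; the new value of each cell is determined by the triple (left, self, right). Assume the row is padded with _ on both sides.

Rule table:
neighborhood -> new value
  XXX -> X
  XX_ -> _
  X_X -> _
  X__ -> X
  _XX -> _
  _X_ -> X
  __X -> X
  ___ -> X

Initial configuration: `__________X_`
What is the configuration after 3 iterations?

X_XXXXXXXX_X

XXXXXXXXXXXX
_XXXXXXXXXX_
X_XXXXXXXX_X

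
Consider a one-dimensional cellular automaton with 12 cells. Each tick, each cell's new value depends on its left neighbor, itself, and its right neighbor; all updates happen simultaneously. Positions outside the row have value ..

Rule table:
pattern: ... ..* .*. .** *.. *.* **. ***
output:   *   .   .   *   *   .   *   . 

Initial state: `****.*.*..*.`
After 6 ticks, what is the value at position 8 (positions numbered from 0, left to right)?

*..*....*..*
.*..***..*..
..*.*.**..**
*.....***.**
.****.*.*.**
.*..*.....**
position 8 holds .

.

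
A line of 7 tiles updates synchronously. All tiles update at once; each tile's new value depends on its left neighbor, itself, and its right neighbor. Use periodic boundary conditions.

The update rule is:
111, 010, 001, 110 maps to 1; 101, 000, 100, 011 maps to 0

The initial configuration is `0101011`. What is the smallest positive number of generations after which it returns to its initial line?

2

0101001
0101011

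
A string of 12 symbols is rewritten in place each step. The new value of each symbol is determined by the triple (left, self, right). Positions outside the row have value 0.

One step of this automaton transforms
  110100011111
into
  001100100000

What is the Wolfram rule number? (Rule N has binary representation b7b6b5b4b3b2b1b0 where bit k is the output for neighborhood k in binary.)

38

position 8: 111 → 0  (bit 7 = 0)
position 1: 110 → 0  (bit 6 = 0)
position 2: 101 → 1  (bit 5 = 1)
position 4: 100 → 0  (bit 4 = 0)
position 0: 011 → 0  (bit 3 = 0)
position 3: 010 → 1  (bit 2 = 1)
position 6: 001 → 1  (bit 1 = 1)
position 5: 000 → 0  (bit 0 = 0)
bits b7..b0 = 00100110 = 38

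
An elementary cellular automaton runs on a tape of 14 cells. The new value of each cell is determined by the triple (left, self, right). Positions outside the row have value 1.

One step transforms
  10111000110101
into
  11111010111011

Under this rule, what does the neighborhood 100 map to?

0

At position 5 the neighborhood is 100; the next row has 0 there.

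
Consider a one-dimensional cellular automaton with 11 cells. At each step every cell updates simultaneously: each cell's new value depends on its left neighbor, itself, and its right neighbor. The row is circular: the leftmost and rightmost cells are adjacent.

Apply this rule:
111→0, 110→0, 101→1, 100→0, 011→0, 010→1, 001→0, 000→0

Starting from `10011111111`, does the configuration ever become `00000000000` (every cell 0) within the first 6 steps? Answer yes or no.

yes

00000000000
all cells are 0 at step 1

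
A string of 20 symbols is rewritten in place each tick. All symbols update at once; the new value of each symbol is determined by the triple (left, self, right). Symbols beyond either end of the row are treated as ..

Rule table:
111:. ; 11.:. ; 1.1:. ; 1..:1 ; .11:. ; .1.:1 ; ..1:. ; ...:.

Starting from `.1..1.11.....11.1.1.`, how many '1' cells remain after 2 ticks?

.11.1...1.......1.11
....11..11......1...
count of 1: 5

5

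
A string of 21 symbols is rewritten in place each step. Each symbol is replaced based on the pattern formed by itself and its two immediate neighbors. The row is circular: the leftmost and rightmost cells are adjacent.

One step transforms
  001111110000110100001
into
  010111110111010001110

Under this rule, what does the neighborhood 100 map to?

At position 0 the neighborhood is 100; the next row has 0 there.

0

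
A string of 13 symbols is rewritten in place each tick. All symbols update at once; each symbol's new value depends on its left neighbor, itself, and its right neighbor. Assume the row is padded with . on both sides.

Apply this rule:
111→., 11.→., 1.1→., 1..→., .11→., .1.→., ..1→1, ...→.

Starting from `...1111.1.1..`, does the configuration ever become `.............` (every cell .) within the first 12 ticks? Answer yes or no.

tick 1: ..1..........
tick 2: .1...........
tick 3: 1............
tick 4: .............
all cells are . at tick 4

yes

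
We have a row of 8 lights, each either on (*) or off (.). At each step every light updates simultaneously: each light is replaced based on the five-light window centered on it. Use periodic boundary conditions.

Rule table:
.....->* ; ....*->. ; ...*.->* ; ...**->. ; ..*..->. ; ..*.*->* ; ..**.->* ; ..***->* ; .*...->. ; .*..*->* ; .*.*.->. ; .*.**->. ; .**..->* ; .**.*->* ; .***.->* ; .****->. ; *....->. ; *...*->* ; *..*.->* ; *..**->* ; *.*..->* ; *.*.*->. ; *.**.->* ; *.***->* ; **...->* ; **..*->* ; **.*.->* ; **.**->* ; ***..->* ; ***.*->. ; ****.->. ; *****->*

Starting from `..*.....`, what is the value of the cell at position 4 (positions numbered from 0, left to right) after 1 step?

.*...***
position 4 holds .

.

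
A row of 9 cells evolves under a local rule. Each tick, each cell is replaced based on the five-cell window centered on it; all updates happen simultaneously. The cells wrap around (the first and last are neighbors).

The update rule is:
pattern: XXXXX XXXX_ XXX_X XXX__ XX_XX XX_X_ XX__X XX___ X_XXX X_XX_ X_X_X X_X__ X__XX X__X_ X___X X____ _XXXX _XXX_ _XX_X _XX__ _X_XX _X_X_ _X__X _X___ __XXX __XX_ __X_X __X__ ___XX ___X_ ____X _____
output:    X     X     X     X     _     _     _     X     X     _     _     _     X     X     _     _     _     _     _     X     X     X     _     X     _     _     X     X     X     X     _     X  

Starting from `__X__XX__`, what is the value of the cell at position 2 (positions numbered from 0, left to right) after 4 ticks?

_

tick 1: _XX_X_XX_
tick 2: X____X_X_
tick 3: _X__XXX_X
tick 4: X__X__X__
position 2 holds _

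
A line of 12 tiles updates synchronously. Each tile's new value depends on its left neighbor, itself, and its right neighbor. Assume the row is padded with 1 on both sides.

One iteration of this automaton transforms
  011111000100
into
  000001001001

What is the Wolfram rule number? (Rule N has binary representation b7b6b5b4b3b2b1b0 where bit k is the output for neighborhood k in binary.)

position 2: 111 → 0  (bit 7 = 0)
position 5: 110 → 1  (bit 6 = 1)
position 0: 101 → 0  (bit 5 = 0)
position 6: 100 → 0  (bit 4 = 0)
position 1: 011 → 0  (bit 3 = 0)
position 9: 010 → 0  (bit 2 = 0)
position 8: 001 → 1  (bit 1 = 1)
position 7: 000 → 0  (bit 0 = 0)
bits b7..b0 = 01000010 = 66

66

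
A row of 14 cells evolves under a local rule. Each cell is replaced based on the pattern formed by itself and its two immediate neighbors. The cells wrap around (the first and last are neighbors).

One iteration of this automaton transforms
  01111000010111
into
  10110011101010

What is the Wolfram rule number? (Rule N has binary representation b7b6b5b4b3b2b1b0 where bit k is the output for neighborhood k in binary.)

163

position 2: 111 → 1  (bit 7 = 1)
position 4: 110 → 0  (bit 6 = 0)
position 0: 101 → 1  (bit 5 = 1)
position 5: 100 → 0  (bit 4 = 0)
position 1: 011 → 0  (bit 3 = 0)
position 9: 010 → 0  (bit 2 = 0)
position 8: 001 → 1  (bit 1 = 1)
position 6: 000 → 1  (bit 0 = 1)
bits b7..b0 = 10100011 = 163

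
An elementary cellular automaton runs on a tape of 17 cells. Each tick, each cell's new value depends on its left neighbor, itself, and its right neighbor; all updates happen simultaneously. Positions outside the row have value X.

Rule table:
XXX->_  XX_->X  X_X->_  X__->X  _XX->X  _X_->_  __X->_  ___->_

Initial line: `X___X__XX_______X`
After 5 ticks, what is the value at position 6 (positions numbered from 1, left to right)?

XX___X_XXX______X
_XX____X_XX_____X
_XXX_____XXX____X
_X_XX____X_XX___X
___XXX_____XXX__X
position 6 holds X

X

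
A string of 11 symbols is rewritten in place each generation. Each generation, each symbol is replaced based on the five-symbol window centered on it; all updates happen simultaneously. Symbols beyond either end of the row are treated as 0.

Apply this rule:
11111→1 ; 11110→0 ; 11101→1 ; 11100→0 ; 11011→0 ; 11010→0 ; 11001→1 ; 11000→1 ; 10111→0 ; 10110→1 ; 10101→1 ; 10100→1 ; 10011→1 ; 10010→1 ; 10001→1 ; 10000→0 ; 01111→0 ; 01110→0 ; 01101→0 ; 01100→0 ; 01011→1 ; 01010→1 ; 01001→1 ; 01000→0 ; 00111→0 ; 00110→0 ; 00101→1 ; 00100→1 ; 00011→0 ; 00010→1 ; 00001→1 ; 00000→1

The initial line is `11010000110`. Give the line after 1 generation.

00010010001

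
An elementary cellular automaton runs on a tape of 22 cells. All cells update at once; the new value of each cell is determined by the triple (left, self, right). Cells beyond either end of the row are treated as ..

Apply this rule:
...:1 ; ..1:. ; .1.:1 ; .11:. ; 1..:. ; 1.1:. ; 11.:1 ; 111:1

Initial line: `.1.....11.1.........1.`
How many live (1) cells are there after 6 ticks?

tick 1: .1.111..1.1.1111111.1.
tick 2: .1..11..1.1..111111.1.
tick 3: .1...1..1.1...11111.1.
tick 4: .1.1.1..1.1.1..1111.1.
tick 5: .1.1.1..1.1.1...111.1.
tick 6: .1.1.1..1.1.1.1..11.1.
count of 1: 10

10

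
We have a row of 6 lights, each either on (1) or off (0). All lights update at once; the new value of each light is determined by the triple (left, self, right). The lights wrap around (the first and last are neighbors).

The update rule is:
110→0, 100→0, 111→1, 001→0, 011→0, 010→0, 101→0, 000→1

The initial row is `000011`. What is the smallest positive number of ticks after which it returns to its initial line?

2

011000
000011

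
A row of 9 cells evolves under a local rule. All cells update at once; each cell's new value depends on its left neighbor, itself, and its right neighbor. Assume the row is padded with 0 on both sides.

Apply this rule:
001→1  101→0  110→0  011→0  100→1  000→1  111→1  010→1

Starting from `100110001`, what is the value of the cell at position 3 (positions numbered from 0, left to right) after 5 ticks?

111001111
010110110
110000001
001111111
110111110
position 3 holds 1

1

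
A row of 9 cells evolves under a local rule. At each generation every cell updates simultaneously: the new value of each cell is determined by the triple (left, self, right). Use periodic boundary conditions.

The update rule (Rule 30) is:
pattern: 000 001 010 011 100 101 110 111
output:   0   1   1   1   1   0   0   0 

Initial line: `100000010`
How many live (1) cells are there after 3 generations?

110000110
101001100
101111011
count of 1: 7

7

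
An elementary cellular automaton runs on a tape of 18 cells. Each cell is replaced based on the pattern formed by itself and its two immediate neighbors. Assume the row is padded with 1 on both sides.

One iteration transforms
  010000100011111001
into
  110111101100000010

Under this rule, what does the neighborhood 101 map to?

At position 0 the neighborhood is 101; the next row has 1 there.

1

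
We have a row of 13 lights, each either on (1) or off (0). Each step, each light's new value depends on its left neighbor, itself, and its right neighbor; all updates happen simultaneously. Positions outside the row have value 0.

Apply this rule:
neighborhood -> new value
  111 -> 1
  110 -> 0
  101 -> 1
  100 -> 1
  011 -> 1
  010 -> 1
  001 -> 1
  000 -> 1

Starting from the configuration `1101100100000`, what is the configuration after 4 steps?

step 1: 1011011111111
step 2: 1110111111110
step 3: 1101111111101
step 4: 1011111111011

1011111111011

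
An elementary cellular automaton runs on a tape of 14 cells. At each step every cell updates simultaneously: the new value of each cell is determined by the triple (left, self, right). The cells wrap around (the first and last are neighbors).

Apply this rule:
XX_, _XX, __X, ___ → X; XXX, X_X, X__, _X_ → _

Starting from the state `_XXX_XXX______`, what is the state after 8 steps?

XX_X_X_X_XXXXX
_X_______X____
X__XXXXXX__XXX
X_XX____X_XX__
__XX_XXX__XX_X
_XXX_X_X_XXX__
XX_X_____X_X_X
_X___XXXX____X

_X___XXXX____X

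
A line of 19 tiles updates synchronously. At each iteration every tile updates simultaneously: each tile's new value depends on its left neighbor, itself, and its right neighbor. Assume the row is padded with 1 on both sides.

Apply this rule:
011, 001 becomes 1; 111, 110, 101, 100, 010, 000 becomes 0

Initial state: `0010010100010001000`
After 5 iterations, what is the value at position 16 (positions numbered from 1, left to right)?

1

0100100000100010001
0001000001000100011
0010000010001000110
0100000100010001100
0000001000100011001
position 16 holds 1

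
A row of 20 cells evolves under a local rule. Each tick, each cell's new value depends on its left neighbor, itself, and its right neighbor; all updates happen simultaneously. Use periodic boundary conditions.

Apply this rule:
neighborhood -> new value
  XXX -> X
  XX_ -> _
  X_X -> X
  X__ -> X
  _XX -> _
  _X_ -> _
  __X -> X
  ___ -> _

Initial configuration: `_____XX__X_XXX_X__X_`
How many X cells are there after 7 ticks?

11

tick 1: ____X__XX_X_X_X_XX_X
tick 2: X__X_XX__X_X_X_X__X_
tick 3: _XX_X__XX_X_X_X_XX_X
tick 4: X__X_XX__X_X_X_X__X_  (repeats tick 2; period 2)
tick 7: _XX_X__XX_X_X_X_XX_X
count of X: 11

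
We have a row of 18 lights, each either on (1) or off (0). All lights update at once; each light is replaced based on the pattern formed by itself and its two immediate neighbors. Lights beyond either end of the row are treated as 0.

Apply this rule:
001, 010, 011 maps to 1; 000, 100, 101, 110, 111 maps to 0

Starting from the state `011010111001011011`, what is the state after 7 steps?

101010110010110000

110010100011010010
100110100110010110
101100101100110100
101001101001100100
101011001011001100
101010011010011000
101010110010110000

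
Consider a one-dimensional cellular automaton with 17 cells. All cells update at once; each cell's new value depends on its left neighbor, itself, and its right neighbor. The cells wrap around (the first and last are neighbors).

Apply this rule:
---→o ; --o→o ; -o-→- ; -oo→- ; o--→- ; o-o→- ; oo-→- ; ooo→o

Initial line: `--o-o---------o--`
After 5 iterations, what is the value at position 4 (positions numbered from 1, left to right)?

oo----oooooooo--o
o--ooo-oooooo--o-
--o-o---oooo--o--
oo----oo-oo--o--o
o--ooo------o--o-
position 4 holds o

o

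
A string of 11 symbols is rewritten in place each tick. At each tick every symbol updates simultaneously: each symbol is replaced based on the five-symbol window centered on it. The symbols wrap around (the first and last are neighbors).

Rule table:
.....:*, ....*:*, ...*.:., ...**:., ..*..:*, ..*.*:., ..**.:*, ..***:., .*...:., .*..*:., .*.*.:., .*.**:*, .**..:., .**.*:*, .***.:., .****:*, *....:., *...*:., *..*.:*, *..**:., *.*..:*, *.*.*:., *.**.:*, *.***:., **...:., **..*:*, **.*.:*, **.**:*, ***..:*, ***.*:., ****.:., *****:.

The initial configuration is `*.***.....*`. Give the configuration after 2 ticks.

.****..***.

**..*..**.*
.****..***.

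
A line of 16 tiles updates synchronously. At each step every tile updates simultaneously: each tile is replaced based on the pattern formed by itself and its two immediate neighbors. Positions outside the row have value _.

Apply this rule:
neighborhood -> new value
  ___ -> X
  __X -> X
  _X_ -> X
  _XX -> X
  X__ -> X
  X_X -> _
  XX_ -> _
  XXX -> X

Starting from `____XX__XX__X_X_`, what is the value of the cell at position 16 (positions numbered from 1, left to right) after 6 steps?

XXXXX_XXX_XXX_XX
XXXX__XX__XX__X_
XXX_XXX_XXX_XXXX
XX__XX__XX__XXX_
X_XXX_XXX_XXXX_X
X_XX__XX__XXX__X
position 16 holds X

X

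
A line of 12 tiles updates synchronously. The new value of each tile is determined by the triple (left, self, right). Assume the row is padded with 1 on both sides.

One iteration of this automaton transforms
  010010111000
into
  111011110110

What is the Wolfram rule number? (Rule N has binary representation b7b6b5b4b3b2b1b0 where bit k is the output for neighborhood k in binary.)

position 7: 111 → 1  (bit 7 = 1)
position 8: 110 → 0  (bit 6 = 0)
position 0: 101 → 1  (bit 5 = 1)
position 2: 100 → 1  (bit 4 = 1)
position 6: 011 → 1  (bit 3 = 1)
position 1: 010 → 1  (bit 2 = 1)
position 3: 001 → 0  (bit 1 = 0)
position 10: 000 → 1  (bit 0 = 1)
bits b7..b0 = 10111101 = 189

189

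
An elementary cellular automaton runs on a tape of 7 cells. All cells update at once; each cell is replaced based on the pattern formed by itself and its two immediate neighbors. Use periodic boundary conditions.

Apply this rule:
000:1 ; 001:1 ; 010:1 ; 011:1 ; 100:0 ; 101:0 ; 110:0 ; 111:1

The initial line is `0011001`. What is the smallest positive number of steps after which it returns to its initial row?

14

step 1: 0110011
step 2: 0100110
step 3: 1101100
step 4: 1001001
step 5: 0011011
step 6: 0110010
step 7: 1100110
step 8: 1001100
step 9: 1011001
step 10: 0010011
step 11: 0110110
step 12: 1100100
step 13: 1001101
step 14: 0011001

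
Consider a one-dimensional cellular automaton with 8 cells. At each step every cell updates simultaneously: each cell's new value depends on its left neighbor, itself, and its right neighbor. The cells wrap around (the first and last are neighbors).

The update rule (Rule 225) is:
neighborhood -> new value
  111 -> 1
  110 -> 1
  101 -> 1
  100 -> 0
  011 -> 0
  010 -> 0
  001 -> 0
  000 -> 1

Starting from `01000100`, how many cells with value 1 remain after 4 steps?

00010001
01000100  (repeats step 0; period 2)
step 4: 01000100
count of 1: 2

2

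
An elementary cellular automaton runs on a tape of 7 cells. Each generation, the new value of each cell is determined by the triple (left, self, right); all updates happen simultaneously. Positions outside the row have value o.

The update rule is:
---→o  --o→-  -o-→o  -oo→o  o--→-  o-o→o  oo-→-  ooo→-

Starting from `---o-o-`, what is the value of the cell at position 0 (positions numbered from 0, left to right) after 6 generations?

generation 1: -o-oooo
generation 2: oooo---
generation 3: -----o-
generation 4: -ooo-oo
generation 5: oo--oo-
generation 6: ----o-o
position 0 holds -

-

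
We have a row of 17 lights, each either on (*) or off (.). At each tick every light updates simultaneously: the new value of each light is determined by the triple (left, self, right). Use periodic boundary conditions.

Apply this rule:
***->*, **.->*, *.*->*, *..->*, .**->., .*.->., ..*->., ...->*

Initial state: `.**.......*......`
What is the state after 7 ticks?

******..*******..

..*******..******
*..*******..*****
**..*******..****
***..*******..***
****..*******..**
*****..*******..*
******..*******..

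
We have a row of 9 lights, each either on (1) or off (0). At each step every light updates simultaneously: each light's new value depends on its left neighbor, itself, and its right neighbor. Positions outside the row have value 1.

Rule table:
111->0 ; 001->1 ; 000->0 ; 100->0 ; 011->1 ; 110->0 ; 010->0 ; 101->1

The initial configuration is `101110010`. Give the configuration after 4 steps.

step 1: 011000101
step 2: 110001011
step 3: 000010110
step 4: 000101101

000101101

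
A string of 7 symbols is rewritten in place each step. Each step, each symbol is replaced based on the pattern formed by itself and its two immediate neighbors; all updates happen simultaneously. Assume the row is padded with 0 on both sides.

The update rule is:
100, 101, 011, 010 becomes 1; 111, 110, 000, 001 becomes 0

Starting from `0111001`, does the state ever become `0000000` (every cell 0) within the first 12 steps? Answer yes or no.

no

0100101
0110111
0101100
0111010
0100111
0110100
0101110
0111001  (repeats step 0; period 8)
step 12: 0111010
step 12 is 0111010, still not uniform 0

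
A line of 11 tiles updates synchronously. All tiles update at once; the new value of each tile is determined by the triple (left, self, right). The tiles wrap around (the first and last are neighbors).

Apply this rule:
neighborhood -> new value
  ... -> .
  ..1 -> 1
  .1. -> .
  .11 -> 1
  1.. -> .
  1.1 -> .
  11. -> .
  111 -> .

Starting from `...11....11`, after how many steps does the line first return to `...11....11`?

11

step 1: ..11....11.
step 2: .11....11..
step 3: 11....11...
step 4: 1....11...1
step 5: ....11...11
step 6: ...11...11.
step 7: ..11...11..
step 8: .11...11...
step 9: 11...11....
step 10: 1...11....1
step 11: ...11....11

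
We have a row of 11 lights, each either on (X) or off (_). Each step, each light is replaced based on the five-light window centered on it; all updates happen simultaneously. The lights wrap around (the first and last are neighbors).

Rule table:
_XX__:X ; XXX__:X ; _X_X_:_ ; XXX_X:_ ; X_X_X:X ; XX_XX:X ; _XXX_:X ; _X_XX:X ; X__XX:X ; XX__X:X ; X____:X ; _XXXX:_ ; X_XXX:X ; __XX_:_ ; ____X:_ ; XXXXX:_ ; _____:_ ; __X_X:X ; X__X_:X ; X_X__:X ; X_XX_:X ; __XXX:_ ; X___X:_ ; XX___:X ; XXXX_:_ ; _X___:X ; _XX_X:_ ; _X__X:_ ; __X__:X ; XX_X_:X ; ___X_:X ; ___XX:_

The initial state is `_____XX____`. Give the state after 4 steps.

XXXX_______

______XXX__
_______XXXX
XX________X
XXXX_______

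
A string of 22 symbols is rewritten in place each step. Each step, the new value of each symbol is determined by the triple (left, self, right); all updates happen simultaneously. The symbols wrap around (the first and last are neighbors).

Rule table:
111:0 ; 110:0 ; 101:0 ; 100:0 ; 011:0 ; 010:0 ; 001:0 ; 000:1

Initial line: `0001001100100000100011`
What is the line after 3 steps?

0100000000001110001000

step 1: 0100000000001110001000
step 2: 0001111111100000100011
step 3: 0100000000001110001000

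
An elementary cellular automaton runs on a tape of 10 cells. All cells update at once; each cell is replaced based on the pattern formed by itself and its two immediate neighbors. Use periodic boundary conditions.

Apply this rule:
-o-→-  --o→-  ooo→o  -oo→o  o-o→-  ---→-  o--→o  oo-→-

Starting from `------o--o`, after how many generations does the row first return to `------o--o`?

o------o--
-o------o-
--o------o
o--o------
-o--o-----
--o--o----
---o--o---
----o--o--
-----o--o-
------o--o

10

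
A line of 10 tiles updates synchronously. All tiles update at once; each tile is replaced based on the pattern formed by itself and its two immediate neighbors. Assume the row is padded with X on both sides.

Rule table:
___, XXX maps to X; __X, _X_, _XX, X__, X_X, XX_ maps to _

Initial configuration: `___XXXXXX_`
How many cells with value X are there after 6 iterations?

6

_X__XXXX__
_____XX___
_XXX____X_
__X__XX___
________X_
_XXXXXX___
count of X: 6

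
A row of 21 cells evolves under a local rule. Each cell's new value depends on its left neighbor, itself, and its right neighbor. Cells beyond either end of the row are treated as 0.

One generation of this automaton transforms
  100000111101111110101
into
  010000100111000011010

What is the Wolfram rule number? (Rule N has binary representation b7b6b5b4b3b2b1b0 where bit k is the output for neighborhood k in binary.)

position 7: 111 → 0  (bit 7 = 0)
position 9: 110 → 1  (bit 6 = 1)
position 10: 101 → 1  (bit 5 = 1)
position 1: 100 → 1  (bit 4 = 1)
position 6: 011 → 1  (bit 3 = 1)
position 0: 010 → 0  (bit 2 = 0)
position 5: 001 → 0  (bit 1 = 0)
position 2: 000 → 0  (bit 0 = 0)
bits b7..b0 = 01111000 = 120

120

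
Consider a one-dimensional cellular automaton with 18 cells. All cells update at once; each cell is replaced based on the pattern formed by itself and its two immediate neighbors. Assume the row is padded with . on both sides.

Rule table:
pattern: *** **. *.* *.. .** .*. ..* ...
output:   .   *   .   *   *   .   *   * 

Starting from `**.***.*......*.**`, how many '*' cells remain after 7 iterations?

iteration 1: **.*.*..******..**
iteration 2: **....***....*****
iteration 3: *******.******...*
iteration 4: *.....*.*....****.
iteration 5: .*****...*****..**
iteration 6: **...*****...*****
iteration 7: ******...*****...*
count of *: 12

12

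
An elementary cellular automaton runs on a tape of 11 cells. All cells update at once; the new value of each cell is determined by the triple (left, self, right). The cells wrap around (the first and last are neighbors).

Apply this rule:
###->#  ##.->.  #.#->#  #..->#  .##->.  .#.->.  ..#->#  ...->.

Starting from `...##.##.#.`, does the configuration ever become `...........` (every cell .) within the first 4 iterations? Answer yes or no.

..#..#..#.#
##.##.##.#.
..#..#..#.#  (repeats iteration 1; period 2)
iteration 4: ##.##.##.#.
iteration 4 is ##.##.##.#., still not uniform .

no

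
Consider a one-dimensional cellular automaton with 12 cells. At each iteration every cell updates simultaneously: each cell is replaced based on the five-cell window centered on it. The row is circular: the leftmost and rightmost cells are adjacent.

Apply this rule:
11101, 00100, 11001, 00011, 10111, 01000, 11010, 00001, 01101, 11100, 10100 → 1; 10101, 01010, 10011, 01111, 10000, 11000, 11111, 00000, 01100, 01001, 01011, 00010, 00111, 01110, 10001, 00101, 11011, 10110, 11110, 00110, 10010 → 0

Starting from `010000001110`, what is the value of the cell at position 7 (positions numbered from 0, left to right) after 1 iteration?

011000110011
position 7 holds 1

1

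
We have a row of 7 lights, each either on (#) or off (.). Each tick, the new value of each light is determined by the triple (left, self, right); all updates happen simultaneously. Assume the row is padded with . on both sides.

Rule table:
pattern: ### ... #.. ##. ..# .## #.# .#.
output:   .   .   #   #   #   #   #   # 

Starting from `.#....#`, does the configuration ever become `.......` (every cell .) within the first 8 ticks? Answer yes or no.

tick 1: ###..##
tick 2: #.#####
tick 3: ###...#
tick 4: #.##.##
tick 5: #######
tick 6: #.....#
tick 7: ##...##
tick 8: ###.###
tick 8 is ###.###, still not uniform .

no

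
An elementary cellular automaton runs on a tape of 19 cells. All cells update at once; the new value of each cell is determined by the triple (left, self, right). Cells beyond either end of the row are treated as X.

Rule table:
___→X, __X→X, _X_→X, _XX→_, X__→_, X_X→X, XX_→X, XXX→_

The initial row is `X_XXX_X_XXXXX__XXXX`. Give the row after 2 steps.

_X_X___X_XXXXXX_XXX

step 1: XX__XXXX____X_X____
step 2: _X_X___X_XXXXXX_XXX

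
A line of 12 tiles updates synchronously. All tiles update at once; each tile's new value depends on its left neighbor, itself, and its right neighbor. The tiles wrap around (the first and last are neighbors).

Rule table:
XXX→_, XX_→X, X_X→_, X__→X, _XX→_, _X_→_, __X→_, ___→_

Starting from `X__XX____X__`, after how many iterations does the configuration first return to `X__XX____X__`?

12

_X__XX____X_
__X__XX____X
X__X__XX____
_X__X__XX___
__X__X__XX__
___X__X__XX_
____X__X__XX
X____X__X__X
XX____X__X__
_XX____X__X_
__XX____X__X
X__XX____X__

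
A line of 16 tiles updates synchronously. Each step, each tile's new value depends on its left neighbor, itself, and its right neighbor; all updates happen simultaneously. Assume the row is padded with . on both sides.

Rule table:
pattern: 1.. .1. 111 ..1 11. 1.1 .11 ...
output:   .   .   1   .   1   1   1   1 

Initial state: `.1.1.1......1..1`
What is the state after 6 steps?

step 1: ..1.1..1111.....
step 2: 1..1...1111.1111
step 3: .....1.111111111
step 4: 1111..1111111111
step 5: 1111..1111111111  (fixed point — unchanged through step 6)

1111..1111111111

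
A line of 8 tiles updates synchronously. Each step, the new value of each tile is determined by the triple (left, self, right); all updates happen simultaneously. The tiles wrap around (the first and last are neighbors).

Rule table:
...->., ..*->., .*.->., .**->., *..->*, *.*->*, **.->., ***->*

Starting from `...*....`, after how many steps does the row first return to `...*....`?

8

....*...
.....*..
......*.
.......*
*.......
.*......
..*.....
...*....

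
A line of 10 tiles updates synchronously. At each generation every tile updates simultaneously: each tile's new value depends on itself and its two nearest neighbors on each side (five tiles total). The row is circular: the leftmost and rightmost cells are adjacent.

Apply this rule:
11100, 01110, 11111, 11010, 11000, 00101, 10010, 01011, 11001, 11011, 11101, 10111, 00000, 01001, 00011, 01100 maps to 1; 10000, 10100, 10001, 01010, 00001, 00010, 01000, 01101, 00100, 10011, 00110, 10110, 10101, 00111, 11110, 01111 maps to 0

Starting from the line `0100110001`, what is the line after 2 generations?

1101001110

0010011001
1101001110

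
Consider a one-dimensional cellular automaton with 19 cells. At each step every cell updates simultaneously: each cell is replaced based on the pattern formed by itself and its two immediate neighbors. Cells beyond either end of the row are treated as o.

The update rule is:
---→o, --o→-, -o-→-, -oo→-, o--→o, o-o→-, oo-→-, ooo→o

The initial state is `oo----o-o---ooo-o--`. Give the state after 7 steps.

o-ooo----oo--o---o-
---o-ooo---o--oo---
oo----o-oo--o---oo-
o-ooo-----o--oo----
---o-oooo--o---ooo-
oo----oo-o--oo--o--
o-ooo-----o---o--o-

o-ooo-----o---o--o-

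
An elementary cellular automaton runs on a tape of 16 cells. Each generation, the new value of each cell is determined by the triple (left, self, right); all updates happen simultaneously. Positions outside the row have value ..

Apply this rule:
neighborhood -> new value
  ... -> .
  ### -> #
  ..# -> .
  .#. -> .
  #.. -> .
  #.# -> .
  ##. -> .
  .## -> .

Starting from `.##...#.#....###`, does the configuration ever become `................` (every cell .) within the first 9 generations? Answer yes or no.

yes

..............#.
................
all cells are . at generation 2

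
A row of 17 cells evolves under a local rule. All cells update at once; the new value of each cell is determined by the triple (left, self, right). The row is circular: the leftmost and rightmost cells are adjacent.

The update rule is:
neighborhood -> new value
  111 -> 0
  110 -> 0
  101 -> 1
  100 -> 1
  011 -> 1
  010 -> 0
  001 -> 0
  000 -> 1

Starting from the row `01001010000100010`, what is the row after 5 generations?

generation 1: 00100101110011001
generation 2: 10010011001010100
generation 3: 01001010100101010
generation 4: 00100101010010101
generation 5: 10010010101001010

10010010101001010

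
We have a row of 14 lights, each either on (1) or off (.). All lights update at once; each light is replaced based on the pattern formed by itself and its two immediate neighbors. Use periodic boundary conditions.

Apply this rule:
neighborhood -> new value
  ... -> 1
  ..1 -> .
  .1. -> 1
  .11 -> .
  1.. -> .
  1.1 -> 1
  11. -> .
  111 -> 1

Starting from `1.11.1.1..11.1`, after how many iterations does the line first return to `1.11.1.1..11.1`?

iteration 1: .1..1111....1.
iteration 2: .1...11..11.1.
iteration 3: .1.1.......11.
iteration 4: .111.11111....
iteration 5: ..1.1.111..111
iteration 6: ..1111.1....1.
iteration 7: 1..11.11.11.1.
iteration 8: 1....1..1..111
iteration 9: ..11.1..1...11
iteration 10: ....11..1.1...
iteration 11: 111.....111.11
iteration 12: 11..111..1.1.1
iteration 13: 1....1...1111.
iteration 14: 1.11.1.1..11.1

14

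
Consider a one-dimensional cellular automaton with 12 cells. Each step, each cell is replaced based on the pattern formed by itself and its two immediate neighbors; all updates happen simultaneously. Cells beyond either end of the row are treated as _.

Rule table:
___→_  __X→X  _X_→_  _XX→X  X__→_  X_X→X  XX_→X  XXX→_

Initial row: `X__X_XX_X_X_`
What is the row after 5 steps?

XXXXX_XX____

__X_XXXX_X__
_X_XX__XX___
X_XXX_XXX___
_XX_XXX_X___
XXXXX_XX____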